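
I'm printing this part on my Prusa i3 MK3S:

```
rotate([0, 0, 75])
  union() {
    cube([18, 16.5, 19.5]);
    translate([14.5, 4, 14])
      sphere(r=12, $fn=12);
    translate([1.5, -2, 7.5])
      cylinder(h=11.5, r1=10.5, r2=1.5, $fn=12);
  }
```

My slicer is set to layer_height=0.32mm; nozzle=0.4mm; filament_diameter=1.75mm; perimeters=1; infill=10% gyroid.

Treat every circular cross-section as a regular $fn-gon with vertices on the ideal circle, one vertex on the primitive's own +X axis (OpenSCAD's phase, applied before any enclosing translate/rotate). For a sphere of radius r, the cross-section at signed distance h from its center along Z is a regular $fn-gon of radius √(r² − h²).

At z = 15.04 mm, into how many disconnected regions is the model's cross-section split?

At z = 15.04 mm: the cube is present — its section is the full 18×16.5 rectangle; the sphere at (14.5, 4): section is a regular 12-gon, circumradius = √(r²−h²) = √(12²−1.04²) = 11.955; the cone at (1.5, -2) (r1=10.5→r2=1.5) has section circumradius 4.599 here — a regular 12-gon; Combining (union): the regions partially overlap (shared area 223.23 mm²), so overlapping operands fuse into one piece — 1 connected region; (rotated 75° about Z; rotation is an isometry so areas/perimeters/island counts are preserved). The result has 1 disconnected region.

1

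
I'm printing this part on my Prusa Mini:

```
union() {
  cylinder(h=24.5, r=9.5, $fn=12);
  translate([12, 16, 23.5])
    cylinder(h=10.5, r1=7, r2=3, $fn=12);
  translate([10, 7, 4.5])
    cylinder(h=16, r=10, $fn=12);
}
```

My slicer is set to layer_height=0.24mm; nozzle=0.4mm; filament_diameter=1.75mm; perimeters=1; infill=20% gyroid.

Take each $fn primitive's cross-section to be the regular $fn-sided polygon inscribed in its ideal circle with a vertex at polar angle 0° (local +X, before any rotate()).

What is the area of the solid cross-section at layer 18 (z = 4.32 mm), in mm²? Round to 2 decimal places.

At z = 4.32 mm: the cylinder: section is a regular 12-gon, circumradius r=9.5 (area = (12/2)·9.500²·sin(360°/12) = 270.75 mm²); the cone at (12, 16) is not intersected at this z (z outside [23.5, 34]); the cylinder at (10, 7) is not intersected at this z (z outside [4.5, 20.5]); Merging all regions: only the r=9.5 cylinder is present, so the union is just that shape — area = 270.75 mm². Overall, the cross-section is a single solid region. Net area = 270.75 mm².

270.75 mm²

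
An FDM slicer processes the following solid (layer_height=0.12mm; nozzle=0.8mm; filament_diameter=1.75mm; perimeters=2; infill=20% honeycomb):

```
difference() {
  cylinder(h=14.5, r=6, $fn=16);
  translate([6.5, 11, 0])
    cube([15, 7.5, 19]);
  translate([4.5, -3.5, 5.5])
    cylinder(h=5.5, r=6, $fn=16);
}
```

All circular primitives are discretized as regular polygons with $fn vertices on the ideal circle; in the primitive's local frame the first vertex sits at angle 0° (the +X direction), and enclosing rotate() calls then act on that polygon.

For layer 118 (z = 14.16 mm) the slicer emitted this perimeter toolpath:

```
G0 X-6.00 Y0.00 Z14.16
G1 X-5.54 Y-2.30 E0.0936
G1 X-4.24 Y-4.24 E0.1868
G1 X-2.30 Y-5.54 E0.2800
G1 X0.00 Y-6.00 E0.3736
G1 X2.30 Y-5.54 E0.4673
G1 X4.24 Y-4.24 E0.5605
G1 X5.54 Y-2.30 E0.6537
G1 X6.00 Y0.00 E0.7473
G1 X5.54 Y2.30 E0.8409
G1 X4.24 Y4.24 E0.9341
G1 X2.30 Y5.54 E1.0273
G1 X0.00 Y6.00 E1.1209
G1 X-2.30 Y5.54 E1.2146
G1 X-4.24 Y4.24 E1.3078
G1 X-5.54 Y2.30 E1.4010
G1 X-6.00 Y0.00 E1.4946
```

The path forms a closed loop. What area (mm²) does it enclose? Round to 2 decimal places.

110.15 mm²

Apply the shoelace formula to the sequence of (X, Y) vertices; enclosed area = 110.15 mm².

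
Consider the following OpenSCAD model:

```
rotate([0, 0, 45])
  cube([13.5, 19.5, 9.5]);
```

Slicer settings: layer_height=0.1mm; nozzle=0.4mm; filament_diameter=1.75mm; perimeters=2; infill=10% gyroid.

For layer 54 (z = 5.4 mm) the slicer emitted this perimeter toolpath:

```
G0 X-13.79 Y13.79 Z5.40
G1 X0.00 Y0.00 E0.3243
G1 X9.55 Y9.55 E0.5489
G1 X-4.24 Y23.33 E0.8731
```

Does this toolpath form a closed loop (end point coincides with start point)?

no

Start point (G0): (-13.79, 13.79). End point (last G1): the path does not return to the start — open.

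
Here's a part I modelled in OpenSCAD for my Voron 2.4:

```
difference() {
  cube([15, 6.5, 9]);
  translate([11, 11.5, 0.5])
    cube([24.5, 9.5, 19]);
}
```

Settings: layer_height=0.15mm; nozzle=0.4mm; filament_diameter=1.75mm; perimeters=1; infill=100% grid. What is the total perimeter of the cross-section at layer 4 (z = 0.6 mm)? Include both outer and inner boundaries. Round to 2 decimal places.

43.00 mm

At z = 0.6 mm: the cube (footprint 15×6.5) is included at this height (perimeter 43.00 mm); the cube at (11, 11.5) (footprint 24.5×9.5) is included at this height (perimeter 68.00 mm); After the difference (first − rest): starting from the 15×6.5 cube, the 24.5×9.5 cube at (11, 11.5) misses the remaining region (no effect) — boundary = 43.00 mm. Overall, the cross-section is a single solid region. Total boundary length (outer) = 43.00 mm.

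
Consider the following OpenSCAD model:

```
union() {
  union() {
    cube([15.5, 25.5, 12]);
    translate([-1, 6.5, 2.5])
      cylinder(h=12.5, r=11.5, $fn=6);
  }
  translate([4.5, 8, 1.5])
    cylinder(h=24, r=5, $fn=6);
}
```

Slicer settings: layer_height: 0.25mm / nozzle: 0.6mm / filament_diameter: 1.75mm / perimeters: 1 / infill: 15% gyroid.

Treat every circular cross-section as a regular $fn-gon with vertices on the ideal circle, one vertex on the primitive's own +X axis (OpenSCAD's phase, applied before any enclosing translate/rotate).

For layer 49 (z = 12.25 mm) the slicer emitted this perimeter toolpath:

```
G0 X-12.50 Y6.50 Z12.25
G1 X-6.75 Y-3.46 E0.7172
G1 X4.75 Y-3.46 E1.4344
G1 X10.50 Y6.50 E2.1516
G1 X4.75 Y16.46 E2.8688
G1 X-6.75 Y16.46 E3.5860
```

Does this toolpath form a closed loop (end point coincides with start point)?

no

Start point (G0): (-12.50, 6.50). End point (last G1): the path does not return to the start — open.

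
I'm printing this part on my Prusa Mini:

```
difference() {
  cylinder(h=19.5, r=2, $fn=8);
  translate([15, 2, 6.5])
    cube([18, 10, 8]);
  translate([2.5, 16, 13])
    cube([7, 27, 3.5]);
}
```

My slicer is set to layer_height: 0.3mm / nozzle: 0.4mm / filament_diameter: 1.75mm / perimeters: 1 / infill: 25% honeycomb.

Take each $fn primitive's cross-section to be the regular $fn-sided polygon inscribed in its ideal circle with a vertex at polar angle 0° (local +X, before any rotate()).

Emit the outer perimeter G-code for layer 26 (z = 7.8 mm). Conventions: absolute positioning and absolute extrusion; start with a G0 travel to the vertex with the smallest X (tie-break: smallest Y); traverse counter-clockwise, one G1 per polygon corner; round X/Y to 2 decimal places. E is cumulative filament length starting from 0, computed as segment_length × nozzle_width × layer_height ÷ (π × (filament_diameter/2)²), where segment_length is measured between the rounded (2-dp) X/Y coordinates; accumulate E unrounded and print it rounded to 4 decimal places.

G0 X-2.00 Y0.00 Z7.80
G1 X-1.41 Y-1.41 E0.0763
G1 X0.00 Y-2.00 E0.1525
G1 X1.41 Y-1.41 E0.2288
G1 X2.00 Y0.00 E0.3050
G1 X1.41 Y1.41 E0.3813
G1 X0.00 Y2.00 E0.4575
G1 X-1.41 Y1.41 E0.5338
G1 X-2.00 Y0.00 E0.6100

At z = 7.8 mm: the cylinder: section is a regular 8-gon, circumradius r=2; the cube at (15, 2) (footprint 18×10) is included at this height; the cube at (2.5, 16) is absent (z outside [13, 16.5]); After the difference (first − rest): starting from the r=2 cylinder, the 18×10 cube at (15, 2) misses the remaining region (no effect) — 1 connected region. The outline is a single polygon with 8 vertices. Extrusion per mm of travel: 0.4 × 0.3 / (π × 0.875²) = 0.049890. Accumulating E over each segment gives final E = 0.6100.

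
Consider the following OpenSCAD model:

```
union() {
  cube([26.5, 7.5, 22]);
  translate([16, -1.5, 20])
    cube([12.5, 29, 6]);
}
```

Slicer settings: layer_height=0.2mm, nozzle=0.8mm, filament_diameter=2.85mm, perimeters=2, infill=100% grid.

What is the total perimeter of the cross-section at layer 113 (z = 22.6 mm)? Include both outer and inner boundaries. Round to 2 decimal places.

At z = 22.6 mm: the cube is absent (z outside [0, 22]); the cube at (16, -1.5) is present — its section is the full 12.5×29 rectangle (perimeter 83.00 mm); Taking the union: only the 12.5×29 cube at (16, -1.5) is present, so the union is just that shape — boundary = 83.00 mm. Overall, the cross-section is a single solid region. Total boundary length (outer) = 83.00 mm.

83.00 mm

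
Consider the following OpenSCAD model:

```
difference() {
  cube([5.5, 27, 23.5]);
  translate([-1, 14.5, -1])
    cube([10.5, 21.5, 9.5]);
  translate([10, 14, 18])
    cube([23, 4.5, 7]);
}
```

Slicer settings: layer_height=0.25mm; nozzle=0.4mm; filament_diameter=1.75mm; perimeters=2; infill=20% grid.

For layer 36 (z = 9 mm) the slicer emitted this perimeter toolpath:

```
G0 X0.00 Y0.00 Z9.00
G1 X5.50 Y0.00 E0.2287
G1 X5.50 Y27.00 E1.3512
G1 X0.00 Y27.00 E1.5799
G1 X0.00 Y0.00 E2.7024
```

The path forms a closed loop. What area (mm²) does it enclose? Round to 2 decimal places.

Apply the shoelace formula to the sequence of (X, Y) vertices; enclosed area = 148.50 mm².

148.50 mm²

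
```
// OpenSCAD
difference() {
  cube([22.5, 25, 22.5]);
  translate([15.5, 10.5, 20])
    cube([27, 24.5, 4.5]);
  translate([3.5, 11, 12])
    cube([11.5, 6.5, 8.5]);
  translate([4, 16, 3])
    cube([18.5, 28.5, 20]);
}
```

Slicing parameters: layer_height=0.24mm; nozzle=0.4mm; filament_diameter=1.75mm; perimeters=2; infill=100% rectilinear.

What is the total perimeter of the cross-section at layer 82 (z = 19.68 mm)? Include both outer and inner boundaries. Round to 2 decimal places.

At z = 19.68 mm: the 22.5×25 cube contributes its full rectangle (perimeter 95.00 mm); the cube at (15.5, 10.5) is not intersected at this z (z outside [20, 24.5]); the cube at (3.5, 11) is present — its section is the full 11.5×6.5 rectangle (perimeter 36.00 mm); the 18.5×28.5 cube at (4, 16) contributes its full rectangle (perimeter 94.00 mm); After the difference (first − rest): starting from the 22.5×25 cube, the 11.5×6.5 cube at (3.5, 11) lies wholly inside it (removes its full 74.75 mm² and its 36.00 mm outline becomes a hole wall); the 18.5×28.5 cube at (4, 16) partially overlaps it — only the 150.00 mm² overlap (of its 527.25 mm²) is removed, clipping the outline — boundary = 106.00 mm. Overall, the cross-section is a single solid region. Total boundary length (outer) = 106.00 mm.

106.00 mm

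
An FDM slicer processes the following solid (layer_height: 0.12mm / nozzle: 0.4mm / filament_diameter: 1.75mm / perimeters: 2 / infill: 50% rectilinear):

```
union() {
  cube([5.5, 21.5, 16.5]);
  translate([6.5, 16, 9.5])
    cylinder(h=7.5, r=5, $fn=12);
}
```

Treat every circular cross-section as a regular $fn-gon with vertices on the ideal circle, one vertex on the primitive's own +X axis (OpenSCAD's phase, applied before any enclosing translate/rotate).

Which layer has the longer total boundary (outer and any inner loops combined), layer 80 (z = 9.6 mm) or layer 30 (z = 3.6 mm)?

Layer 80 (z = 9.6): the cube is present — its section is the full 5.5×21.5 rectangle (perimeter 54.00 mm); the cylinder at (6.5, 16): section is a regular 12-gon, circumradius r=5 (perimeter = 2·12·5.000·sin(180°/12) = 31.06 mm); Combining (union): the regions partially overlap (shared area 27.77 mm²), so the edge portions inside another operand are dropped and the merged outline is re-measured after clipping — boundary = 62.14 mm. So its perimeter = 62.14 mm. Layer 30 (z = 3.6): the cube is present — its section is the full 5.5×21.5 rectangle (perimeter 54.00 mm); the cylinder at (6.5, 16) is absent (z outside [9.5, 17]); Combining (union): only the 5.5×21.5 cube is present, so the union is just that shape — boundary = 54.00 mm. So its perimeter = 54.00 mm. Layer 80 is larger (62.14 vs 54.00 mm).

layer 80 (z = 9.6 mm)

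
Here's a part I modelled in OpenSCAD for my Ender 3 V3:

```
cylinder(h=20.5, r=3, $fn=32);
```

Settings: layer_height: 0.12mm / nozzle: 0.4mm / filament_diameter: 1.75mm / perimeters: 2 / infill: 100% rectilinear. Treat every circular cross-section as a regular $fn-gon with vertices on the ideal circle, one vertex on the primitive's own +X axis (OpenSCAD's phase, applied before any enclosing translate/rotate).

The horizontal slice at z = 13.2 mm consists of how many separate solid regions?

1

At z = 13.2 mm: the cylinder: section is a regular 32-gon, circumradius r=3. The result has 1 disconnected region.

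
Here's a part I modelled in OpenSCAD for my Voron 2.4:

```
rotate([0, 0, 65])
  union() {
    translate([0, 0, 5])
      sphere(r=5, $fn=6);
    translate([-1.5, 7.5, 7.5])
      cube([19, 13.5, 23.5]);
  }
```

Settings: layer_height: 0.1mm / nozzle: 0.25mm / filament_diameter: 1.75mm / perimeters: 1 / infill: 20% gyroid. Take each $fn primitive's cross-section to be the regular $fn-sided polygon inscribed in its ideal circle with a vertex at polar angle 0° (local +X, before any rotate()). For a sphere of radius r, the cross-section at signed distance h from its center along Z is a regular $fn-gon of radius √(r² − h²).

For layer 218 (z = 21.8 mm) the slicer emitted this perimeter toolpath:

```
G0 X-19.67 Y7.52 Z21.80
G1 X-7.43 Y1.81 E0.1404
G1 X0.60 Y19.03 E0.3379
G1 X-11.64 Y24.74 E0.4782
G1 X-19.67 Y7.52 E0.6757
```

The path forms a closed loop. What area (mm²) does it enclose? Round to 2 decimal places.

256.62 mm²

Apply the shoelace formula to the sequence of (X, Y) vertices; enclosed area = 256.62 mm².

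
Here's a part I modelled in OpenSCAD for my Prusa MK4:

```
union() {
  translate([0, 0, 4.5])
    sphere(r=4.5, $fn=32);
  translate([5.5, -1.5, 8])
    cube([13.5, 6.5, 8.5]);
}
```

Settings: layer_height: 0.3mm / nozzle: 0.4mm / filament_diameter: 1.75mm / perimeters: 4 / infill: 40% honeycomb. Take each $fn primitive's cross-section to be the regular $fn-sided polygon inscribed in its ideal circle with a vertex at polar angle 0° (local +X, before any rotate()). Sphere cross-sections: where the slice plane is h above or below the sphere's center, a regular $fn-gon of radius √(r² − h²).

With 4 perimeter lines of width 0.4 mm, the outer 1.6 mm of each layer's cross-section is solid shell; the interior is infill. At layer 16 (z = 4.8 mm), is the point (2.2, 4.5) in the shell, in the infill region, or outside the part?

At z = 4.8 mm: the r=4.5 sphere contributes a regular 32-gon of circumradius √(4.5²−0.3²) = 4.490; the cube at (5.5, -1.5) does not reach this height (z outside [8, 16.5]); Merging all regions: only the r=4.5 sphere is present, so the union is just that shape — 1 connected region. Overall, the cross-section is a single solid region. The nearest boundary edge runs (2.49, 3.73)→(1.72, 4.15); distance from the point to it = 0.54 mm. The point is not inside any of the regions above, so it lies outside the cross-section (0.54 mm from the nearest boundary).

outside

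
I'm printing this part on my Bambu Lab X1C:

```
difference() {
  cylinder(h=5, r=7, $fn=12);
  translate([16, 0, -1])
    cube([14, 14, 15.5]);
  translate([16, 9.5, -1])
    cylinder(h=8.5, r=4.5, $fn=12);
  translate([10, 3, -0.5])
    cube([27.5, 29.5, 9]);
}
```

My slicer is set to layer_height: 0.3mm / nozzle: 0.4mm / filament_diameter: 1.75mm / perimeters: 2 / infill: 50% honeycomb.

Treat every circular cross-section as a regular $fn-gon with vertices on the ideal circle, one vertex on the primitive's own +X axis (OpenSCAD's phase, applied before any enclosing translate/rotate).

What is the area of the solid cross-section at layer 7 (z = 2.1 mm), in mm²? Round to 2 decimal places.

147.00 mm²

At z = 2.1 mm: the r=7 cylinder gives a regular 12-gon of circumradius 7 (constant along its height) (area = (12/2)·7.000²·sin(360°/12) = 147.00 mm²); the cube at (16, 0) (footprint 14×14) is included at this height (area 196.00 mm²); the r=4.5 cylinder at (16, 9.5) contributes a regular 12-gon of circumradius 4.5 (area = (12/2)·4.500²·sin(360°/12) = 60.75 mm²); the 27.5×29.5 cube at (10, 3) contributes its full rectangle (area 811.25 mm²); Subtracting the remaining from the first: starting from the r=7 cylinder (147.00 mm²), the 14×14 cube at (16, 0) misses the remaining region (no effect); the r=4.5 cylinder at (16, 9.5) misses the remaining region (no effect); the 27.5×29.5 cube at (10, 3) misses the remaining region (no effect) — area = 147.00 mm². Overall, the cross-section is a single solid region. Net area = 147.00 mm².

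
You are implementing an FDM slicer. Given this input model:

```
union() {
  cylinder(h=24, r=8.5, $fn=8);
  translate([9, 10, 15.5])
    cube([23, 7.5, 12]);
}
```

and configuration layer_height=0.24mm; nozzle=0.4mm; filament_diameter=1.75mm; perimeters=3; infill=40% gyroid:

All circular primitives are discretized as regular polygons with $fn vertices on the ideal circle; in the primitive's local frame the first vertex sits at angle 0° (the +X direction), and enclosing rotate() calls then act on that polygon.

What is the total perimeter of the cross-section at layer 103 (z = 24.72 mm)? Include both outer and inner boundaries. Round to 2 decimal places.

61.00 mm

At z = 24.72 mm: the cylinder does not reach this height (z outside [0, 24]); the cube at (9, 10) is present — its section is the full 23×7.5 rectangle (perimeter 61.00 mm); Taking the union: only the 23×7.5 cube at (9, 10) is present, so the union is just that shape — boundary = 61.00 mm. Overall, the cross-section is a single solid region. Total boundary length (outer) = 61.00 mm.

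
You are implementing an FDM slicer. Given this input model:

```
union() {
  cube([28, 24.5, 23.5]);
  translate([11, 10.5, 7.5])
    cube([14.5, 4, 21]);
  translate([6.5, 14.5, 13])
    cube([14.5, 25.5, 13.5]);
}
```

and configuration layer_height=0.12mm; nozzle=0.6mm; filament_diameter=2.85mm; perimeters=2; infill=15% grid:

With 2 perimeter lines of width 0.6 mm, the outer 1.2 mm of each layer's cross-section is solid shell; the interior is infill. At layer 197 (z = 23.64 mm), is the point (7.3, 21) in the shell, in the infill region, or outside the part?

shell

At z = 23.64 mm: the cube is absent (z outside [0, 23.5]); the 14.5×4 cube at (11, 10.5) contributes its full rectangle; the cube at (6.5, 14.5) (footprint 14.5×25.5) is included at this height; Combining (union): the 2 present regions share edge segments without overlapping in area, so areas simply add but the touching pieces fuse into one outline (the shared edge portions become interior and drop out of the boundary) — 1 connected region. Overall, the cross-section is a single solid region. The nearest boundary edge runs (6.50, 14.50)→(6.50, 40.00); distance from the point to it = 0.80 mm. The point is inside the cross-section, 0.80 mm from the nearest boundary — within the 1.2 mm shell band (2 × 0.6).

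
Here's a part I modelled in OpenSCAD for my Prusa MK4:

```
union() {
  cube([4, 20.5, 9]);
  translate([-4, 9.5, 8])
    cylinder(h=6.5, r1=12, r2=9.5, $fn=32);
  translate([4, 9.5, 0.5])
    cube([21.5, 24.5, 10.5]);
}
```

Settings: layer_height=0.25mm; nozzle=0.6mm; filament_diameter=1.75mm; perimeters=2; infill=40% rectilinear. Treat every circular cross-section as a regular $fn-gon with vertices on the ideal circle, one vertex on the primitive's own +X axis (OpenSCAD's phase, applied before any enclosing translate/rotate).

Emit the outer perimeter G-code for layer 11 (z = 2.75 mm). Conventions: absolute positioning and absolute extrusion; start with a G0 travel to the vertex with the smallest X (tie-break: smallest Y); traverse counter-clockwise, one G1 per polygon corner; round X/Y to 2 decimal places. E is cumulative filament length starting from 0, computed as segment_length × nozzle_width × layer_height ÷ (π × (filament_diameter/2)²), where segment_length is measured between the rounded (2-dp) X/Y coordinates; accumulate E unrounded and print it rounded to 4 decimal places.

At z = 2.75 mm: the 4×20.5 cube contributes its full rectangle; the cone at (-4, 9.5) is absent (z outside [8, 14.5]); the 21.5×24.5 cube at (4, 9.5) contributes its full rectangle; Merging all regions: the 2 present regions share edge segments without overlapping in area, so areas simply add but the touching pieces fuse into one outline (the shared edge portions become interior and drop out of the boundary) — 1 connected region. The outline is a single polygon with 8 vertices. Extrusion per mm of travel: 0.6 × 0.25 / (π × 0.875²) = 0.062363. Accumulating E over each segment gives final E = 7.4212.

G0 X0.00 Y0.00 Z2.75
G1 X4.00 Y0.00 E0.2495
G1 X4.00 Y9.50 E0.8419
G1 X25.50 Y9.50 E2.1827
G1 X25.50 Y34.00 E3.7106
G1 X4.00 Y34.00 E5.0514
G1 X4.00 Y20.50 E5.8933
G1 X0.00 Y20.50 E6.1427
G1 X0.00 Y0.00 E7.4212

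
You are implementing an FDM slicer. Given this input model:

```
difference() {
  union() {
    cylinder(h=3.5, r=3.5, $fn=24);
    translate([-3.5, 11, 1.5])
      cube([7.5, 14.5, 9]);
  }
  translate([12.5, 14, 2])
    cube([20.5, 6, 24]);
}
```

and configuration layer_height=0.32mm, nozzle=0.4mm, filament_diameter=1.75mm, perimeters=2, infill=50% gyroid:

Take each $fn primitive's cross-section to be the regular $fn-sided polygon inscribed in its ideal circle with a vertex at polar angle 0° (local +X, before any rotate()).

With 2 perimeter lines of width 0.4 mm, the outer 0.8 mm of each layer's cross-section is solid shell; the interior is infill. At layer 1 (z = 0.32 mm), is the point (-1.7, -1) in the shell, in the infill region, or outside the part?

At z = 0.32 mm: the cylinder: section is a regular 24-gon, circumradius r=3.5; the cube at (-3.5, 11) is not intersected at this z (z outside [1.5, 10.5]); Merging all regions: only the r=3.5 cylinder is present, so the union is just that shape — 1 connected region; the cube at (12.5, 14) does not reach this height (z outside [2, 26]); Subtracting the remaining from the first: none of the subtracted shapes is present at this height, so that combined region is unchanged — 1 connected region. Overall, the cross-section is a single solid region. The nearest boundary edge runs (-3.03, -1.75)→(-2.47, -2.47); distance from the point to it = 1.51 mm. The point is inside the cross-section and 1.51 mm from the nearest boundary — more than the 0.8 mm shell width (2 × 0.4), so it's in the infill interior.

infill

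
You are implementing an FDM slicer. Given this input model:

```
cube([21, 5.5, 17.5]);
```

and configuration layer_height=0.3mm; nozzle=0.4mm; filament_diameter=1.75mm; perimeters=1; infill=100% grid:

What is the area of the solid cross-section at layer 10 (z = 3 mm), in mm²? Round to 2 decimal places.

At z = 3 mm: the cube is present — its section is the full 21×5.5 rectangle (area 115.50 mm²). Overall, the cross-section is a single solid region. Net area = 115.50 mm².

115.50 mm²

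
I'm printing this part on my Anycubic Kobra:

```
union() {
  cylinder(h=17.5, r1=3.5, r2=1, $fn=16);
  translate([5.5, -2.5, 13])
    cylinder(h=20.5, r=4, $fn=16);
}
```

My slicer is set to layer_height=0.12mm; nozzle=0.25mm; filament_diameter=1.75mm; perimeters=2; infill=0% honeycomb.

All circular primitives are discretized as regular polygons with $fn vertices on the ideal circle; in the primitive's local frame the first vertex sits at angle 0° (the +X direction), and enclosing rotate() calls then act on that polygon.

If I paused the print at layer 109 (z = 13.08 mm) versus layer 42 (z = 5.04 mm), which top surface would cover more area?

layer 109 (z = 13.08 mm)

Layer 109 (z = 13.08): the cone (r1=3.5→r2=1) has section circumradius 1.631 here — a regular 16-gon (area = (16/2)·1.631²·sin(360°/16) = 8.15 mm²); the r=4 cylinder at (5.5, -2.5) gives a regular 16-gon of circumradius 4 (constant along its height) (area = (16/2)·4.000²·sin(360°/16) = 48.98 mm²); Taking the union: the 2 present regions are separate (no shared area or edge), so areas and boundary lengths simply add and each stays a separate island — area = 57.13 mm². So its area = 57.13 mm². Layer 42 (z = 5.04): the cone contributes a regular 16-gon of circumradius 2.780 (interpolated between r1=3.5 and r2=1 at t=0.288) (area = (16/2)·2.780²·sin(360°/16) = 23.66 mm²); the cylinder at (5.5, -2.5) is absent (z outside [13, 33.5]); Taking the union: only the cone is present, so the union is just that shape — area = 23.66 mm². So its area = 23.66 mm². Layer 109 is larger (57.13 vs 23.66 mm²).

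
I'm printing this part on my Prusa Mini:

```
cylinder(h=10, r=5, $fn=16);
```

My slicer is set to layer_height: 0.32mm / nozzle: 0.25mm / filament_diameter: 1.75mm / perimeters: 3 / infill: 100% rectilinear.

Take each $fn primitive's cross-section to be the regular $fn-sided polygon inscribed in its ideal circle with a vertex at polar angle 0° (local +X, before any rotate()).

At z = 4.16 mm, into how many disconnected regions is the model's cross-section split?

At z = 4.16 mm: the r=5 cylinder contributes a regular 16-gon of circumradius 5. The result has 1 disconnected region.

1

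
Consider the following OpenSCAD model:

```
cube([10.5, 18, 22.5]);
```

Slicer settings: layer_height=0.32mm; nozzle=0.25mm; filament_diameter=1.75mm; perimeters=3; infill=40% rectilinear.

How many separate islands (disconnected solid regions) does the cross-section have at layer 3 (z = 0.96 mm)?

At z = 0.96 mm: the cube is present — its section is the full 10.5×18 rectangle. Overall, the cross-section is a single solid region. Island count = 1.

1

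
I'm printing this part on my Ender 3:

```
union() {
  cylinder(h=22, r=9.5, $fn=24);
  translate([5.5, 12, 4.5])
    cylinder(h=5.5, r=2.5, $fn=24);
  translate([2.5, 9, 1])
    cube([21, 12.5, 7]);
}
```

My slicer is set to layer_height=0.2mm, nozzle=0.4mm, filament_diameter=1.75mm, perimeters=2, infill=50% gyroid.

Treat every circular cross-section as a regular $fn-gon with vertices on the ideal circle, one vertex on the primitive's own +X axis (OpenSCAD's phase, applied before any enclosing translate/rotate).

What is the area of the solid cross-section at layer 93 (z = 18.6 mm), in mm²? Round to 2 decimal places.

280.30 mm²

At z = 18.6 mm: the r=9.5 cylinder gives a regular 24-gon of circumradius 9.5 (constant along its height) (area = (24/2)·9.500²·sin(360°/24) = 280.30 mm²); the cylinder at (5.5, 12) does not reach this height (z outside [4.5, 10]); the cube at (2.5, 9) is absent (z outside [1, 8]); Merging all regions: only the r=9.5 cylinder is present, so the union is just that shape — area = 280.30 mm². Overall, the cross-section is a single solid region. Net area = 280.30 mm².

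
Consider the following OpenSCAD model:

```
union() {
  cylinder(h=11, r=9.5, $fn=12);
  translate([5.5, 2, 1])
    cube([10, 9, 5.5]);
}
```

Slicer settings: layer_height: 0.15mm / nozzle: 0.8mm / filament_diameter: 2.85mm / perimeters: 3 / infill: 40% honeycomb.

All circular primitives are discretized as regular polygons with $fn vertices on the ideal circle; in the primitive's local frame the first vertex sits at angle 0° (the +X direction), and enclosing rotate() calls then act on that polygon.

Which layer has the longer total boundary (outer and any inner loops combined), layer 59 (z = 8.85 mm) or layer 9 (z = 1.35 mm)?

Layer 59 (z = 8.85): the r=9.5 cylinder contributes a regular 12-gon of circumradius 9.5 (perimeter = 2·12·9.500·sin(180°/12) = 59.01 mm); the cube at (5.5, 2) does not reach this height (z outside [1, 6.5]); Merging all regions: only the r=9.5 cylinder is present, so the union is just that shape — boundary = 59.01 mm. So its perimeter = 59.01 mm. Layer 9 (z = 1.35): the r=9.5 cylinder contributes a regular 12-gon of circumradius 9.5 (perimeter = 2·12·9.500·sin(180°/12) = 59.01 mm); the cube at (5.5, 2) is present — its section is the full 10×9 rectangle (perimeter 38.00 mm); Merging all regions: the regions partially overlap (shared area 12.23 mm²), so the edge portions inside another operand are dropped and the merged outline is re-measured after clipping — boundary = 81.37 mm. So its perimeter = 81.37 mm. Layer 9 is larger (81.37 vs 59.01 mm).

layer 9 (z = 1.35 mm)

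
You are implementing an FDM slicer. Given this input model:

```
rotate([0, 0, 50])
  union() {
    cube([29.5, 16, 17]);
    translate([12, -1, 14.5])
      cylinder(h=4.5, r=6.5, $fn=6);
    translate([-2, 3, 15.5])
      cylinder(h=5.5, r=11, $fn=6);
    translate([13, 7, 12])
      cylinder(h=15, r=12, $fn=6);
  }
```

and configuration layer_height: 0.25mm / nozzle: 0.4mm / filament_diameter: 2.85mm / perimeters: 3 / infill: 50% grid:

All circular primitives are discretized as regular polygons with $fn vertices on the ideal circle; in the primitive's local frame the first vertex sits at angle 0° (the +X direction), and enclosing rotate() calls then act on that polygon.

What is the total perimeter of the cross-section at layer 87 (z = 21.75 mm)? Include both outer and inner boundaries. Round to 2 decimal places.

At z = 21.75 mm: the cube is not intersected at this z (z outside [0, 17]); the cylinder at (12, -1) is absent (z outside [14.5, 19]); the cylinder at (-2, 3) is absent (z outside [15.5, 21]); the r=12 cylinder at (13, 7) contributes a regular 6-gon of circumradius 12 (perimeter = 2·6·12.000·sin(180°/6) = 72.00 mm); Taking the union: only the r=12 cylinder at (13, 7) is present, so the union is just that shape — boundary = 72.00 mm; (rotated 50° about Z; rotation is an isometry so areas/perimeters/island counts are preserved). Overall, the cross-section is a single solid region. Total boundary length (outer) = 72.00 mm.

72.00 mm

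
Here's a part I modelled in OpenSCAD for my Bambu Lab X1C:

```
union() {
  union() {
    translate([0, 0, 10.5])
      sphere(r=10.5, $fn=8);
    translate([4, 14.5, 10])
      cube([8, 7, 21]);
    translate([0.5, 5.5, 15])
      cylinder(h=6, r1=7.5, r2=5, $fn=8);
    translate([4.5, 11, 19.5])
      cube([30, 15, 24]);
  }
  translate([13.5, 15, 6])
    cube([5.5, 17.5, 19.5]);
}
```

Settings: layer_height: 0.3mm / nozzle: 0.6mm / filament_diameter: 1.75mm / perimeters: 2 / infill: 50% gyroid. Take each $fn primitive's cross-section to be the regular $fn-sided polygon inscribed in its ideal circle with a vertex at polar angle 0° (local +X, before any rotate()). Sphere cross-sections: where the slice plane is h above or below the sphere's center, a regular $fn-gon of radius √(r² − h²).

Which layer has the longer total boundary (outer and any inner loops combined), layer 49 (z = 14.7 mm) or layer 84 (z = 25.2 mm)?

Layer 49 (z = 14.7): the sphere: section is a regular 8-gon, circumradius = √(r²−h²) = √(10.5²−4.2²) = 9.623 (perimeter = 2·8·9.623·sin(180°/8) = 58.92 mm); the cube at (4, 14.5) (footprint 8×7) is included at this height (perimeter 30.00 mm); the cone at (0.5, 5.5) is absent (z outside [15, 21]); the cube at (4.5, 11) does not reach this height (z outside [19.5, 43.5]); Combining (union): the 2 present regions are separate (no shared area or edge), so areas and boundary lengths simply add and each stays a separate island — boundary = 88.92 mm; the cube at (13.5, 15) (footprint 5.5×17.5) is included at this height (perimeter 46.00 mm); Merging all regions: the 2 present regions are separate (no shared area or edge), so areas and boundary lengths simply add and each stays a separate island — boundary = 134.92 mm. So its perimeter = 134.92 mm. Layer 84 (z = 25.2): the sphere does not reach this height (|z−center|=14.700 > r=10.5); the 8×7 cube at (4, 14.5) contributes its full rectangle (perimeter 30.00 mm); the cone at (0.5, 5.5) is absent (z outside [15, 21]); the cube at (4.5, 11) (footprint 30×15) is included at this height (perimeter 90.00 mm); Combining (union): the regions partially overlap (shared area 52.50 mm²), so the edge portions inside another operand are dropped and the merged outline is re-measured after clipping — boundary = 91.00 mm; the cube at (13.5, 15) is present — its section is the full 5.5×17.5 rectangle (perimeter 46.00 mm); Merging all regions: the regions partially overlap (shared area 60.50 mm²), so the edge portions inside another operand are dropped and the merged outline is re-measured after clipping — boundary = 104.00 mm. So its perimeter = 104.00 mm. Layer 49 is larger (134.92 vs 104.00 mm).

layer 49 (z = 14.7 mm)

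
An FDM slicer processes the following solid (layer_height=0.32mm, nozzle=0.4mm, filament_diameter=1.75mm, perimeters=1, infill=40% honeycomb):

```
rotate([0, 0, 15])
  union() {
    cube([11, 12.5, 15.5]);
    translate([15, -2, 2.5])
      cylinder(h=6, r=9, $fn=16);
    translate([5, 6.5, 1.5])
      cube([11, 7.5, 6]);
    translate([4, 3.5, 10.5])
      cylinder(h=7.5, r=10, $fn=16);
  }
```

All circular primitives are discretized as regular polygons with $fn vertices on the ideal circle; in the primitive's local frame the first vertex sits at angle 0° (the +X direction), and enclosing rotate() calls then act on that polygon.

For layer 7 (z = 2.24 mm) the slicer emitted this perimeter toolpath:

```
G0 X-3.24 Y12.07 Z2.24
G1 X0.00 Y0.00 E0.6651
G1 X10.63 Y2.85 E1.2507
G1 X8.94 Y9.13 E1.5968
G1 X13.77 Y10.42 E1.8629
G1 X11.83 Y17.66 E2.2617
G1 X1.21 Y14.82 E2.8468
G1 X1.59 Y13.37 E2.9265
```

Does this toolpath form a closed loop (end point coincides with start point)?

Start point (G0): (-3.24, 12.07). End point (last G1): the path does not return to the start — open.

no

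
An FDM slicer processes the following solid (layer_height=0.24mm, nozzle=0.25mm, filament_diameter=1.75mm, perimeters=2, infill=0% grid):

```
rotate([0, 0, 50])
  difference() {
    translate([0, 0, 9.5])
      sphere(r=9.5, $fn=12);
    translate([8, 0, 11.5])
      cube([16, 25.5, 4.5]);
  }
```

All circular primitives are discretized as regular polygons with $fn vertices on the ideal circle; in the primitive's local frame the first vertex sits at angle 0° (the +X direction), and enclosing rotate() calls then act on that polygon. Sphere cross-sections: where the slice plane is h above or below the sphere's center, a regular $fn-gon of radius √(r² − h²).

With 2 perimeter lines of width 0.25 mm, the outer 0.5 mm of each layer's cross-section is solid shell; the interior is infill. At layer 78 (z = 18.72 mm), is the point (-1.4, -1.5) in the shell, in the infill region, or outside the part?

shell

At z = 18.72 mm: the r=9.5 sphere slices to a regular 12-gon of circumradius 2.289 (√(r²−h²) with h=9.22 from center); the cube at (8, 0) does not reach this height (z outside [11.5, 16]); Taking the first minus the rest: none of the subtracted shapes is present at this height, so the r=9.5 sphere is unchanged — 1 connected region; (whole slice rotated 50° about Z — lengths, areas and connectivity unchanged). Overall, the cross-section is a single solid region. Undo the 50° rotation: the query point maps to (-2.049, 0.108) in the un-rotated model frame. The nearest boundary edge runs (-1.98, 1.14)→(-2.29, 0.00); distance from the point to it = 0.20 mm. The point is inside the cross-section, 0.20 mm from the nearest boundary — within the 0.5 mm shell band (2 × 0.25).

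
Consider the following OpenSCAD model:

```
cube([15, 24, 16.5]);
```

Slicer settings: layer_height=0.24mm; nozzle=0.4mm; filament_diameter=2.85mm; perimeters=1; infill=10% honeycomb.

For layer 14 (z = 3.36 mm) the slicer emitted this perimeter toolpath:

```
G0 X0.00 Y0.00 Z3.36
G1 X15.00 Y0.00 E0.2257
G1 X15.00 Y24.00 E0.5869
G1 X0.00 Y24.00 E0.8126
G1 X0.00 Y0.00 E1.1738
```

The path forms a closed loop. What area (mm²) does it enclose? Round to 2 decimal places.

Apply the shoelace formula to the sequence of (X, Y) vertices; enclosed area = 360.00 mm².

360.00 mm²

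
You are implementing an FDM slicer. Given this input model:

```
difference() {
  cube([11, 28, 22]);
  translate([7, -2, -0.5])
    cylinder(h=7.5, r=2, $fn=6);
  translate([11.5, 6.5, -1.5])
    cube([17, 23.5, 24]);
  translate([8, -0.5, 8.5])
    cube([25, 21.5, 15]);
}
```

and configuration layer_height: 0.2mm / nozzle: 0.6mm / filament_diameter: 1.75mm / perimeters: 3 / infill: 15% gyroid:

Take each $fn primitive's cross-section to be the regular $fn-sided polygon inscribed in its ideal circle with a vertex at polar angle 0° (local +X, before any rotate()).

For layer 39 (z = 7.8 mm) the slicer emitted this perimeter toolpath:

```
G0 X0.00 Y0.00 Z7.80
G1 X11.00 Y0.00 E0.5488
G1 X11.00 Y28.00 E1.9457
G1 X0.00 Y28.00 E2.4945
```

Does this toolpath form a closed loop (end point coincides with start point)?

Start point (G0): (0.00, 0.00). End point (last G1): the path does not return to the start — open.

no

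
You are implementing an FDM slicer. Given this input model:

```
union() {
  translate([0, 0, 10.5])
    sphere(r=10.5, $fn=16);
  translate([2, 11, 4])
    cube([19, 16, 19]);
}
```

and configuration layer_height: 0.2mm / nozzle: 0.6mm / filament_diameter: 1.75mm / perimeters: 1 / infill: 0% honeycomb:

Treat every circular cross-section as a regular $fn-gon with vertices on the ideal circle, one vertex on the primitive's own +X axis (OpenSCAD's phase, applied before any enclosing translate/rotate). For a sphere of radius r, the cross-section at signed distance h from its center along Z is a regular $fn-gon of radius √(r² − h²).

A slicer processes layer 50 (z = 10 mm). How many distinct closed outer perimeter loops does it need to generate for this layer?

2

At z = 10 mm: the sphere: section is a regular 16-gon, circumradius = √(r²−h²) = √(10.5²−0.5²) = 10.488; the cube at (2, 11) (footprint 19×16) is included at this height; Merging all regions: the 2 present regions are separate (no shared area or edge), so areas and boundary lengths simply add and each stays a separate island — 2 connected regions. The result has 2 disconnected regions.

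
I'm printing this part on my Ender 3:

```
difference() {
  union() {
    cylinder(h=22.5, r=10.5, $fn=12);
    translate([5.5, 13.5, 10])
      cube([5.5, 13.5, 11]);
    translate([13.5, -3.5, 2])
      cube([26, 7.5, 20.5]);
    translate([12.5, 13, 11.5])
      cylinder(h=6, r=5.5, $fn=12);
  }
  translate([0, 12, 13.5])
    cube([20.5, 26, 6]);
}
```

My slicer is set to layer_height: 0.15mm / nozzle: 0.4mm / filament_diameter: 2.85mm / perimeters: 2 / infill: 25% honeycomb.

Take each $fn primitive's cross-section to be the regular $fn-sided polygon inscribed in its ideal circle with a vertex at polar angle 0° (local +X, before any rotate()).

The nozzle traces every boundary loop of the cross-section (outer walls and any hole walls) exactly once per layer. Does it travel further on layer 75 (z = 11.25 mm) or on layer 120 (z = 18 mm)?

layer 75 (z = 11.25 mm)

Layer 75 (z = 11.25): the r=10.5 cylinder contributes a regular 12-gon of circumradius 10.5 (perimeter = 2·12·10.500·sin(180°/12) = 65.22 mm); the cube at (5.5, 13.5) is present — its section is the full 5.5×13.5 rectangle (perimeter 38.00 mm); the cube at (13.5, -3.5) is present — its section is the full 26×7.5 rectangle (perimeter 67.00 mm); the cylinder at (12.5, 13) is absent (z outside [11.5, 17.5]); Taking the union: the 3 present regions are separate (no shared area or edge), so areas and boundary lengths simply add and each stays a separate island — boundary = 170.22 mm; the cube at (0, 12) does not reach this height (z outside [13.5, 19.5]); Taking the first minus the rest: none of the subtracted shapes is present at this height, so the result so far is unchanged — boundary = 170.22 mm. So its perimeter = 170.22 mm. Layer 120 (z = 18): the r=10.5 cylinder contributes a regular 12-gon of circumradius 10.5 (perimeter = 2·12·10.500·sin(180°/12) = 65.22 mm); the cube at (5.5, 13.5) (footprint 5.5×13.5) is included at this height (perimeter 38.00 mm); the 26×7.5 cube at (13.5, -3.5) contributes its full rectangle (perimeter 67.00 mm); the cylinder at (12.5, 13) does not reach this height (z outside [11.5, 17.5]); Combining (union): the 3 present regions are separate (no shared area or edge), so areas and boundary lengths simply add and each stays a separate island — boundary = 170.22 mm; the 20.5×26 cube at (0, 12) contributes its full rectangle (perimeter 93.00 mm); Taking the first minus the rest: starting from that combined region, the 20.5×26 cube at (0, 12) partially overlaps it — only the 74.25 mm² overlap (of its 533.00 mm²) is removed, clipping the outline — boundary = 132.22 mm. So its perimeter = 132.22 mm. Layer 75 is larger (170.22 vs 132.22 mm).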